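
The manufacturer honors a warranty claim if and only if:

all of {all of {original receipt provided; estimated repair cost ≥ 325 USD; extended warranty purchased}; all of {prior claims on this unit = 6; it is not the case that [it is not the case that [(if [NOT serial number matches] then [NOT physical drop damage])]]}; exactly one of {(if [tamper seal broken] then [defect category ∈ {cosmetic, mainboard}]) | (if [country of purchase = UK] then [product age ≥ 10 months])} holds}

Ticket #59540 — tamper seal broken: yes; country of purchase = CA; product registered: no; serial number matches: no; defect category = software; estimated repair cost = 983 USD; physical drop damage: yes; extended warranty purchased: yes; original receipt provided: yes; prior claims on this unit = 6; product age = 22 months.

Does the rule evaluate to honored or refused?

Refused

Atomic conditions:
  original receipt provided: yes → true
  estimated repair cost ≥ 325 USD: 983 ≥ 325 is true
  extended warranty purchased: yes → true
  prior claims on this unit = 6: 6 == 6 is true
  NOT serial number matches: no → true
  NOT physical drop damage: yes → false
  tamper seal broken: yes → true
  defect category ∈ {cosmetic, mainboard}: software is not in the set → false
  country of purchase = UK: CA == UK is false
  product age ≥ 10 months: 22 ≥ 10 is true
Combine:
[1] true AND true AND true = true
[2.2.1.1] true → false = false
[2.2.1] NOT false = true
[2.2] NOT true = false
[2] true AND false = false
[3.1] true → false = false
[3.2] false → true (antecedent false ⇒ implication holds) = true
[3] exactly-one(false, true) = true
[root] true AND false AND true = false
Overall: false → refused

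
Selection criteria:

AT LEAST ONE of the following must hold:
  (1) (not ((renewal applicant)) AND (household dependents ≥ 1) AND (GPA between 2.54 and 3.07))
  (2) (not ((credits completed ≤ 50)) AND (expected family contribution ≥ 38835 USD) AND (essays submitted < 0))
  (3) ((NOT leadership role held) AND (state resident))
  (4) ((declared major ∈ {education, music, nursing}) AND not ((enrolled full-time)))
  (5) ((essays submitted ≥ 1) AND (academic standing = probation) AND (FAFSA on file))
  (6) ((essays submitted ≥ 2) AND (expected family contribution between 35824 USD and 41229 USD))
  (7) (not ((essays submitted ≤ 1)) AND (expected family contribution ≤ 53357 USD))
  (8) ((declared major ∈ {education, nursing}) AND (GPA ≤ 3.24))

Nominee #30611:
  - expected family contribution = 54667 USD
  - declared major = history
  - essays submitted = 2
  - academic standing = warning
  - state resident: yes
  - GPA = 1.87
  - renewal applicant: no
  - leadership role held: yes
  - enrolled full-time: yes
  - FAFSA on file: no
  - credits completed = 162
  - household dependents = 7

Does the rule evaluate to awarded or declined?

Atomic conditions:
  renewal applicant: no → false
  household dependents ≥ 1: 7 ≥ 1 is true
  GPA between 2.54 and 3.07: 1.87 in [2.54, 3.07] is false
  credits completed ≤ 50: 162 ≤ 50 is false
  expected family contribution ≥ 38835 USD: 54667 ≥ 38835 is true
  essays submitted < 0: 2 < 0 is false
  NOT leadership role held: yes → false
  state resident: yes → true
  declared major ∈ {education, music, nursing}: history is not in the set → false
  enrolled full-time: yes → true
  essays submitted ≥ 1: 2 ≥ 1 is true
  academic standing = probation: warning == probation is false
  FAFSA on file: no → false
  essays submitted ≥ 2: 2 ≥ 2 is true
  expected family contribution between 35824 USD and 41229 USD: 54667 in [35824, 41229] is false
  essays submitted ≤ 1: 2 ≤ 1 is false
  expected family contribution ≤ 53357 USD: 54667 ≤ 53357 is false
  declared major ∈ {education, nursing}: history is not in the set → false
  GPA ≤ 3.24: 1.87 ≤ 3.24 is true
Combine:
[1.1] NOT false = true
[1] true AND true AND false = false
[2.1] NOT false = true
[2] true AND true AND false = false
[3] false AND true = false
[4.2] NOT true = false
[4] false AND false = false
[5] true AND false AND false = false
[6] true AND false = false
[7.1] NOT false = true
[7] true AND false = false
[8] false AND true = false
[root] false OR false OR false OR false OR false OR false OR false OR false = false
Overall: false → declined

Declined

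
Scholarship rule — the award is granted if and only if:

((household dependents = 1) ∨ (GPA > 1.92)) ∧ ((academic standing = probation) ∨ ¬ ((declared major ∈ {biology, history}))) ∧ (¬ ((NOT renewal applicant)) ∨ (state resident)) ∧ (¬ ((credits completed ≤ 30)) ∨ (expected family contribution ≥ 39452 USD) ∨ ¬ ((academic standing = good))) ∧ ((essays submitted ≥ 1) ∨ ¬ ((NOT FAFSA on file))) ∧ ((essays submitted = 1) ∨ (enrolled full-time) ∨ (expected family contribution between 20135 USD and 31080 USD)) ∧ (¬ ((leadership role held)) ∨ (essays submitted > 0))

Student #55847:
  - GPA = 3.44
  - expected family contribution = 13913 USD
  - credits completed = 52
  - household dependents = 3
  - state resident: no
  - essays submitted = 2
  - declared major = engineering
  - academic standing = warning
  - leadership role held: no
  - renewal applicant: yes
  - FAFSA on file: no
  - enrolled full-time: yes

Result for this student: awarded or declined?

Atomic conditions:
  household dependents = 1: 3 == 1 is false
  GPA > 1.92: 3.44 > 1.92 is true
  academic standing = probation: warning == probation is false
  declared major ∈ {biology, history}: engineering is not in the set → false
  NOT renewal applicant: yes → false
  state resident: no → false
  credits completed ≤ 30: 52 ≤ 30 is false
  expected family contribution ≥ 39452 USD: 13913 ≥ 39452 is false
  academic standing = good: warning == good is false
  essays submitted ≥ 1: 2 ≥ 1 is true
  NOT FAFSA on file: no → true
  essays submitted = 1: 2 == 1 is false
  enrolled full-time: yes → true
  expected family contribution between 20135 USD and 31080 USD: 13913 in [20135, 31080] is false
  leadership role held: no → false
  essays submitted > 0: 2 > 0 is true
Combine:
[1] false OR true = true
[2.2] NOT false = true
[2] false OR true = true
[3.1] NOT false = true
[3] true OR false = true
[4.1] NOT false = true
[4.3] NOT false = true
[4] true OR false OR true = true
[5.2] NOT true = false
[5] true OR false = true
[6] false OR true OR false = true
[7.1] NOT false = true
[7] true OR true = true
[root] true AND true AND true AND true AND true AND true AND true = true
Overall: true → awarded

Awarded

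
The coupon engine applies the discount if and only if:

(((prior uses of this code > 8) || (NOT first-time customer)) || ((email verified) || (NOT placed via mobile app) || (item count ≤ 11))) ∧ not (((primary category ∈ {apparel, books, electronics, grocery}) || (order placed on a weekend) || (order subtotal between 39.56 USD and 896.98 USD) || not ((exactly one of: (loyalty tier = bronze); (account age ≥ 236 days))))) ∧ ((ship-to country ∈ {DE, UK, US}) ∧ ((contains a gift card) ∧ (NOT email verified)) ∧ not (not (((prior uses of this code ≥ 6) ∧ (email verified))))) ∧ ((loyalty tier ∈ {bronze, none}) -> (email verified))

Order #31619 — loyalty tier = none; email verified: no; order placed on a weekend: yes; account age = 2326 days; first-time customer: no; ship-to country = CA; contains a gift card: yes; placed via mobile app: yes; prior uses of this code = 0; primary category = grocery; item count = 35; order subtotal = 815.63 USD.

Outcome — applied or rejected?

Rejected

Atomic conditions:
  prior uses of this code > 8: 0 > 8 is false
  NOT first-time customer: no → true
  email verified: no → false
  NOT placed via mobile app: yes → false
  item count ≤ 11: 35 ≤ 11 is false
  primary category ∈ {apparel, books, electronics, grocery}: grocery is in the set → true
  order placed on a weekend: yes → true
  order subtotal between 39.56 USD and 896.98 USD: 815.63 in [39.56, 896.98] is true
  loyalty tier = bronze: none == bronze is false
  account age ≥ 236 days: 2326 ≥ 236 is true
  ship-to country ∈ {DE, UK, US}: CA is not in the set → false
  contains a gift card: yes → true
  NOT email verified: no → true
  prior uses of this code ≥ 6: 0 ≥ 6 is false
  loyalty tier ∈ {bronze, none}: none is in the set → true
Combine:
[1.1] false OR true = true
[1.2] false OR false OR false = false
[1] true OR false = true
[2.1.4.1] exactly-one(false, true) = true
[2.1.4] NOT true = false
[2.1] true OR true OR true OR false = true
[2] NOT true = false
[3.2] true AND true = true
[3.3.1.1] false AND false = false
[3.3.1] NOT false = true
[3.3] NOT true = false
[3] false AND true AND false = false
[4] true → false = false
[root] true AND false AND false AND false = false
Overall: false → rejected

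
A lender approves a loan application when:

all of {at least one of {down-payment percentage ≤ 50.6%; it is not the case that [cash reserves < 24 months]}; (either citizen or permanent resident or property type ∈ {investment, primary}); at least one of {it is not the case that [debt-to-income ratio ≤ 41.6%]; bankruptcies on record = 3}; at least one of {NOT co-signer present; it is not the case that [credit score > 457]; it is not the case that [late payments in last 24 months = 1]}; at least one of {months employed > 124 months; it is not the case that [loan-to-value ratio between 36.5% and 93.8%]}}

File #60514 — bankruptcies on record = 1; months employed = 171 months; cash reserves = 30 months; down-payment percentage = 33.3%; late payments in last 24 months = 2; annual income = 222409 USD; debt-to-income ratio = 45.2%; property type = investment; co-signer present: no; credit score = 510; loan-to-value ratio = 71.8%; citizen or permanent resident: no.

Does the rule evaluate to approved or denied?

Approved

Atomic conditions:
  down-payment percentage ≤ 50.6%: 33.3 ≤ 50.6 is true
  cash reserves < 24 months: 30 < 24 is false
  citizen or permanent resident: no → false
  property type ∈ {investment, primary}: investment is in the set → true
  debt-to-income ratio ≤ 41.6%: 45.2 ≤ 41.6 is false
  bankruptcies on record = 3: 1 == 3 is false
  NOT co-signer present: no → true
  credit score > 457: 510 > 457 is true
  late payments in last 24 months = 1: 2 == 1 is false
  months employed > 124 months: 171 > 124 is true
  loan-to-value ratio between 36.5% and 93.8%: 71.8 in [36.5, 93.8] is true
Combine:
[1.2] NOT false = true
[1] true OR true = true
[2] false OR true = true
[3.1] NOT false = true
[3] true OR false = true
[4.2] NOT true = false
[4.3] NOT false = true
[4] true OR false OR true = true
[5.2] NOT true = false
[5] true OR false = true
[root] true AND true AND true AND true AND true = true
Overall: true → approved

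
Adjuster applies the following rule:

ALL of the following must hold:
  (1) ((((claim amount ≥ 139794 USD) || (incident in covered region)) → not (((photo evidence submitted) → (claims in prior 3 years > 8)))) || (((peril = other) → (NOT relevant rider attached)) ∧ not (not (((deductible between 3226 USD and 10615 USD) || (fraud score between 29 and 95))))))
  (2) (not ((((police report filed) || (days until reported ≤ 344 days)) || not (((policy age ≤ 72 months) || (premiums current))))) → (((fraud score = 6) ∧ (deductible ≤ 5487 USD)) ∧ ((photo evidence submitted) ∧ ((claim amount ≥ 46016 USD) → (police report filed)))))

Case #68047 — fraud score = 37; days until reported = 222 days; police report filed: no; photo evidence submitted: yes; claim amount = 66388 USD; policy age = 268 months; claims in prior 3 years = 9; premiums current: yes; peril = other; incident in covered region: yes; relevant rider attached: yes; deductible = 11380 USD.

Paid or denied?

Denied

Atomic conditions:
  claim amount ≥ 139794 USD: 66388 ≥ 139794 is false
  incident in covered region: yes → true
  photo evidence submitted: yes → true
  claims in prior 3 years > 8: 9 > 8 is true
  peril = other: other == other is true
  NOT relevant rider attached: yes → false
  deductible between 3226 USD and 10615 USD: 11380 in [3226, 10615] is false
  fraud score between 29 and 95: 37 in [29, 95] is true
  police report filed: no → false
  days until reported ≤ 344 days: 222 ≤ 344 is true
  policy age ≤ 72 months: 268 ≤ 72 is false
  premiums current: yes → true
  fraud score = 6: 37 == 6 is false
  deductible ≤ 5487 USD: 11380 ≤ 5487 is false
  claim amount ≥ 46016 USD: 66388 ≥ 46016 is true
Combine:
[1.1.1] false OR true = true
[1.1.2.1] true → true = true
[1.1.2] NOT true = false
[1.1] true → false = false
[1.2.1] true → false = false
[1.2.2.1.1] false OR true = true
[1.2.2.1] NOT true = false
[1.2.2] NOT false = true
[1.2] false AND true = false
[1] false OR false = false
[2.1.1.1] false OR true = true
[2.1.1.2.1] false OR true = true
[2.1.1.2] NOT true = false
[2.1.1] true OR false = true
[2.1] NOT true = false
[2.2.1] false AND false = false
[2.2.2.2] true → false = false
[2.2.2] true AND false = false
[2.2] false AND false = false
[2] false → false (antecedent false ⇒ implication holds) = true
[root] false AND true = false
Overall: false → denied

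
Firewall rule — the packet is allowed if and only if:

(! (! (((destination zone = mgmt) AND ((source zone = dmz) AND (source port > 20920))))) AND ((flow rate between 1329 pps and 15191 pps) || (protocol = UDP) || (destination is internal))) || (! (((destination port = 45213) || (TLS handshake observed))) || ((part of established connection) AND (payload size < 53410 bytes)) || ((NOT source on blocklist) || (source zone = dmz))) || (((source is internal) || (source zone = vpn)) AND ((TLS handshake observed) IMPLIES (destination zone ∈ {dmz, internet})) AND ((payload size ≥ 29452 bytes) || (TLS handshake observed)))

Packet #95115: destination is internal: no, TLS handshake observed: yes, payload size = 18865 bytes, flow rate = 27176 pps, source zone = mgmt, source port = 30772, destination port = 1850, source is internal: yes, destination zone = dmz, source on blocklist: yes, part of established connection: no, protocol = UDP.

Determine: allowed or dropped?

Allowed

Atomic conditions:
  destination zone = mgmt: dmz == mgmt is false
  source zone = dmz: mgmt == dmz is false
  source port > 20920: 30772 > 20920 is true
  flow rate between 1329 pps and 15191 pps: 27176 in [1329, 15191] is false
  protocol = UDP: UDP == UDP is true
  destination is internal: no → false
  destination port = 45213: 1850 == 45213 is false
  TLS handshake observed: yes → true
  part of established connection: no → false
  payload size < 53410 bytes: 18865 < 53410 is true
  NOT source on blocklist: yes → false
  source is internal: yes → true
  source zone = vpn: mgmt == vpn is false
  destination zone ∈ {dmz, internet}: dmz is in the set → true
  payload size ≥ 29452 bytes: 18865 ≥ 29452 is false
Combine:
[1.1.1.1.2] false AND true = false
[1.1.1.1] false AND false = false
[1.1.1] NOT false = true
[1.1] NOT true = false
[1.2] false OR true OR false = true
[1] false AND true = false
[2.1.1] false OR true = true
[2.1] NOT true = false
[2.2] false AND true = false
[2.3] false OR false = false
[2] false OR false OR false = false
[3.1] true OR false = true
[3.2] true → true = true
[3.3] false OR true = true
[3] true AND true AND true = true
[root] false OR false OR true = true
Overall: true → allowed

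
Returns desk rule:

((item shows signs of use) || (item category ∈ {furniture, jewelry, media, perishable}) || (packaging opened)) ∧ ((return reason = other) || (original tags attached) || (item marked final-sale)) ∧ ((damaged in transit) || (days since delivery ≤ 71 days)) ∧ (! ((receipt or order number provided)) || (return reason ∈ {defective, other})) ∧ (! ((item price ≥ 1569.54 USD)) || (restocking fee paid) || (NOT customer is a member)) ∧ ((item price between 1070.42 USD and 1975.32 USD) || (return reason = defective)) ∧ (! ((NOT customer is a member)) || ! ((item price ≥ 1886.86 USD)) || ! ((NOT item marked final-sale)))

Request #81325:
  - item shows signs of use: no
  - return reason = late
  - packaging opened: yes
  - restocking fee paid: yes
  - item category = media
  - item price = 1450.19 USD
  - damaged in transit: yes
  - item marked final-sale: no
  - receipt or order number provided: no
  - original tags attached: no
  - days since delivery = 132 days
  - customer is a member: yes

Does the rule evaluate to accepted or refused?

Atomic conditions:
  item shows signs of use: no → false
  item category ∈ {furniture, jewelry, media, perishable}: media is in the set → true
  packaging opened: yes → true
  return reason = other: late == other is false
  original tags attached: no → false
  item marked final-sale: no → false
  damaged in transit: yes → true
  days since delivery ≤ 71 days: 132 ≤ 71 is false
  receipt or order number provided: no → false
  return reason ∈ {defective, other}: late is not in the set → false
  item price ≥ 1569.54 USD: 1450.19 ≥ 1569.54 is false
  restocking fee paid: yes → true
  NOT customer is a member: yes → false
  item price between 1070.42 USD and 1975.32 USD: 1450.19 in [1070.42, 1975.32] is true
  return reason = defective: late == defective is false
  item price ≥ 1886.86 USD: 1450.19 ≥ 1886.86 is false
  NOT item marked final-sale: no → true
Combine:
[1] false OR true OR true = true
[2] false OR false OR false = false
[3] true OR false = true
[4.1] NOT false = true
[4] true OR false = true
[5.1] NOT false = true
[5] true OR true OR false = true
[6] true OR false = true
[7.1] NOT false = true
[7.2] NOT false = true
[7.3] NOT true = false
[7] true OR true OR false = true
[root] true AND false AND true AND true AND true AND true AND true = false
Overall: false → refused

Refused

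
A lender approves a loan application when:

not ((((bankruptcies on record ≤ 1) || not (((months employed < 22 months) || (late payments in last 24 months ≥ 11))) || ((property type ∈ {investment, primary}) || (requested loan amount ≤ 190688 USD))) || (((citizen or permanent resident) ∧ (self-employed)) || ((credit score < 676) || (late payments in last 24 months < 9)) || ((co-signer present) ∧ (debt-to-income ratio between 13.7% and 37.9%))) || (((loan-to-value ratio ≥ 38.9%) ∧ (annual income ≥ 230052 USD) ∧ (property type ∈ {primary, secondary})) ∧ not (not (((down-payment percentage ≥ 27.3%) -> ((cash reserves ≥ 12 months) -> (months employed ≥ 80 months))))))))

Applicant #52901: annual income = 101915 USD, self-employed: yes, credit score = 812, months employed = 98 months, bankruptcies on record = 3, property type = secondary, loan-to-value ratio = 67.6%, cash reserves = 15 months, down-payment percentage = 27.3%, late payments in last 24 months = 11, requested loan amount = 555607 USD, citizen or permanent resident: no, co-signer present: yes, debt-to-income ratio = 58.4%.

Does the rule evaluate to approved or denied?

Approved

Atomic conditions:
  bankruptcies on record ≤ 1: 3 ≤ 1 is false
  months employed < 22 months: 98 < 22 is false
  late payments in last 24 months ≥ 11: 11 ≥ 11 is true
  property type ∈ {investment, primary}: secondary is not in the set → false
  requested loan amount ≤ 190688 USD: 555607 ≤ 190688 is false
  citizen or permanent resident: no → false
  self-employed: yes → true
  credit score < 676: 812 < 676 is false
  late payments in last 24 months < 9: 11 < 9 is false
  co-signer present: yes → true
  debt-to-income ratio between 13.7% and 37.9%: 58.4 in [13.7, 37.9] is false
  loan-to-value ratio ≥ 38.9%: 67.6 ≥ 38.9 is true
  annual income ≥ 230052 USD: 101915 ≥ 230052 is false
  property type ∈ {primary, secondary}: secondary is in the set → true
  down-payment percentage ≥ 27.3%: 27.3 ≥ 27.3 is true
  cash reserves ≥ 12 months: 15 ≥ 12 is true
  months employed ≥ 80 months: 98 ≥ 80 is true
Combine:
[1.1.2.1] false OR true = true
[1.1.2] NOT true = false
[1.1.3] false OR false = false
[1.1] false OR false OR false = false
[1.2.1] false AND true = false
[1.2.2] false OR false = false
[1.2.3] true AND false = false
[1.2] false OR false OR false = false
[1.3.1] true AND false AND true = false
[1.3.2.1.1.2] true → true = true
[1.3.2.1.1] true → true = true
[1.3.2.1] NOT true = false
[1.3.2] NOT false = true
[1.3] false AND true = false
[1] false OR false OR false = false
[root] NOT false = true
Overall: true → approved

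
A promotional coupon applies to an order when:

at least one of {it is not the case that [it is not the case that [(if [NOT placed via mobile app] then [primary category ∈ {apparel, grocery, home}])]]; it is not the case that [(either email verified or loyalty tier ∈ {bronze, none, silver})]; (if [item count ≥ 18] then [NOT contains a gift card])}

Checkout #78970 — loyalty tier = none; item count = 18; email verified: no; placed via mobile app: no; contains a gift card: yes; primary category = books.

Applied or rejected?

Rejected

Atomic conditions:
  NOT placed via mobile app: no → true
  primary category ∈ {apparel, grocery, home}: books is not in the set → false
  email verified: no → false
  loyalty tier ∈ {bronze, none, silver}: none is in the set → true
  item count ≥ 18: 18 ≥ 18 is true
  NOT contains a gift card: yes → false
Combine:
[1.1.1] true → false = false
[1.1] NOT false = true
[1] NOT true = false
[2.1] false OR true = true
[2] NOT true = false
[3] true → false = false
[root] false OR false OR false = false
Overall: false → rejected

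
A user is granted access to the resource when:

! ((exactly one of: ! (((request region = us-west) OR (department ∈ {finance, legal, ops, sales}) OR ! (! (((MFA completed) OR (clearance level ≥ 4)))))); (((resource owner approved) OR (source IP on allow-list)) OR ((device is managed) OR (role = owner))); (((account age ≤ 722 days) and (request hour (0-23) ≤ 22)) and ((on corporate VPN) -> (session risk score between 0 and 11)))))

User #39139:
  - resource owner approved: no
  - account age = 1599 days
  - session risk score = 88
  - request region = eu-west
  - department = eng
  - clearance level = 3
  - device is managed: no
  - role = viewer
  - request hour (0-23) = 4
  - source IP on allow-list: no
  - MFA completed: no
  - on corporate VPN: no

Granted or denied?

Atomic conditions:
  request region = us-west: eu-west == us-west is false
  department ∈ {finance, legal, ops, sales}: eng is not in the set → false
  MFA completed: no → false
  clearance level ≥ 4: 3 ≥ 4 is false
  resource owner approved: no → false
  source IP on allow-list: no → false
  device is managed: no → false
  role = owner: viewer == owner is false
  account age ≤ 722 days: 1599 ≤ 722 is false
  request hour (0-23) ≤ 22: 4 ≤ 22 is true
  on corporate VPN: no → false
  session risk score between 0 and 11: 88 in [0, 11] is false
Combine:
[1.1.1.3.1.1] false OR false = false
[1.1.1.3.1] NOT false = true
[1.1.1.3] NOT true = false
[1.1.1] false OR false OR false = false
[1.1] NOT false = true
[1.2.1] false OR false = false
[1.2.2] false OR false = false
[1.2] false OR false = false
[1.3.1] false AND true = false
[1.3.2] false → false (antecedent false ⇒ implication holds) = true
[1.3] false AND true = false
[1] exactly-one(true, false, false) = true
[root] NOT true = false
Overall: false → denied

Denied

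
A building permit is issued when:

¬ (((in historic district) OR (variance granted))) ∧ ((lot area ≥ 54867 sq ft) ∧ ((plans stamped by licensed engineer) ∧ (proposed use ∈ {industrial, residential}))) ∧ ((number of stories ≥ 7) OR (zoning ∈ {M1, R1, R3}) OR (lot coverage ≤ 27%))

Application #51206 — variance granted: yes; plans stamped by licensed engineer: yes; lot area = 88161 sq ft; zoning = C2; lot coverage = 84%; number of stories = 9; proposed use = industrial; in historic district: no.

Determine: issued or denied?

Atomic conditions:
  in historic district: no → false
  variance granted: yes → true
  lot area ≥ 54867 sq ft: 88161 ≥ 54867 is true
  plans stamped by licensed engineer: yes → true
  proposed use ∈ {industrial, residential}: industrial is in the set → true
  number of stories ≥ 7: 9 ≥ 7 is true
  zoning ∈ {M1, R1, R3}: C2 is not in the set → false
  lot coverage ≤ 27%: 84 ≤ 27 is false
Combine:
[1.1] false OR true = true
[1] NOT true = false
[2.2] true AND true = true
[2] true AND true = true
[3] true OR false OR false = true
[root] false AND true AND true = false
Overall: false → denied

Denied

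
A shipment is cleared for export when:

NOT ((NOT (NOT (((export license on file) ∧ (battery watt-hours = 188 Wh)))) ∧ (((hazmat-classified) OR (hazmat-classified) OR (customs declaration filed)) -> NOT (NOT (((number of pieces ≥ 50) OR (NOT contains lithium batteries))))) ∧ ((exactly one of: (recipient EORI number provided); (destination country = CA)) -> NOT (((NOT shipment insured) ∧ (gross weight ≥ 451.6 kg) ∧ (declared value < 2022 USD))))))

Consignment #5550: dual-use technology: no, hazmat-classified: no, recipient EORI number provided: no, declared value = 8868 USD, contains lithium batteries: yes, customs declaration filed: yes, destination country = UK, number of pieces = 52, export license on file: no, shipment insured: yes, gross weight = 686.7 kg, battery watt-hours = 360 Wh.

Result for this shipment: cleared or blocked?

Atomic conditions:
  export license on file: no → false
  battery watt-hours = 188 Wh: 360 == 188 is false
  hazmat-classified: no → false
  customs declaration filed: yes → true
  number of pieces ≥ 50: 52 ≥ 50 is true
  NOT contains lithium batteries: yes → false
  recipient EORI number provided: no → false
  destination country = CA: UK == CA is false
  NOT shipment insured: yes → false
  gross weight ≥ 451.6 kg: 686.7 ≥ 451.6 is true
  declared value < 2022 USD: 8868 < 2022 is false
Combine:
[1.1.1.1] false AND false = false
[1.1.1] NOT false = true
[1.1] NOT true = false
[1.2.1] false OR false OR true = true
[1.2.2.1.1] true OR false = true
[1.2.2.1] NOT true = false
[1.2.2] NOT false = true
[1.2] true → true = true
[1.3.1] exactly-one(false, false) = false
[1.3.2.1] false AND true AND false = false
[1.3.2] NOT false = true
[1.3] false → true (antecedent false ⇒ implication holds) = true
[1] false AND true AND true = false
[root] NOT false = true
Overall: true → cleared

Cleared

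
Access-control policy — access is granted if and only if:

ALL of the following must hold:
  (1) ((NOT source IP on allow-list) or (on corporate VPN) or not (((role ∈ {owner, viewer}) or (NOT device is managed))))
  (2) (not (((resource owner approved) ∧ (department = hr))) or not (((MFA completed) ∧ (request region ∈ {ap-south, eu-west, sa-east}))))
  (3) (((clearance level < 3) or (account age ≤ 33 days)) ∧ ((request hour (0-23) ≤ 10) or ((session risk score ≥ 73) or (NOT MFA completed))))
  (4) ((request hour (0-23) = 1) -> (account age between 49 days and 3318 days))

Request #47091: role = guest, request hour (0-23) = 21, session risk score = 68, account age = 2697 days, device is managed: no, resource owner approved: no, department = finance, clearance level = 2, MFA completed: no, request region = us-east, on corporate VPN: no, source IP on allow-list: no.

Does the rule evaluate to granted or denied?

Atomic conditions:
  NOT source IP on allow-list: no → true
  on corporate VPN: no → false
  role ∈ {owner, viewer}: guest is not in the set → false
  NOT device is managed: no → true
  resource owner approved: no → false
  department = hr: finance == hr is false
  MFA completed: no → false
  request region ∈ {ap-south, eu-west, sa-east}: us-east is not in the set → false
  clearance level < 3: 2 < 3 is true
  account age ≤ 33 days: 2697 ≤ 33 is false
  request hour (0-23) ≤ 10: 21 ≤ 10 is false
  session risk score ≥ 73: 68 ≥ 73 is false
  NOT MFA completed: no → true
  request hour (0-23) = 1: 21 == 1 is false
  account age between 49 days and 3318 days: 2697 in [49, 3318] is true
Combine:
[1.3.1] false OR true = true
[1.3] NOT true = false
[1] true OR false OR false = true
[2.1.1] false AND false = false
[2.1] NOT false = true
[2.2.1] false AND false = false
[2.2] NOT false = true
[2] true OR true = true
[3.1] true OR false = true
[3.2.2] false OR true = true
[3.2] false OR true = true
[3] true AND true = true
[4] false → true (antecedent false ⇒ implication holds) = true
[root] true AND true AND true AND true = true
Overall: true → granted

Granted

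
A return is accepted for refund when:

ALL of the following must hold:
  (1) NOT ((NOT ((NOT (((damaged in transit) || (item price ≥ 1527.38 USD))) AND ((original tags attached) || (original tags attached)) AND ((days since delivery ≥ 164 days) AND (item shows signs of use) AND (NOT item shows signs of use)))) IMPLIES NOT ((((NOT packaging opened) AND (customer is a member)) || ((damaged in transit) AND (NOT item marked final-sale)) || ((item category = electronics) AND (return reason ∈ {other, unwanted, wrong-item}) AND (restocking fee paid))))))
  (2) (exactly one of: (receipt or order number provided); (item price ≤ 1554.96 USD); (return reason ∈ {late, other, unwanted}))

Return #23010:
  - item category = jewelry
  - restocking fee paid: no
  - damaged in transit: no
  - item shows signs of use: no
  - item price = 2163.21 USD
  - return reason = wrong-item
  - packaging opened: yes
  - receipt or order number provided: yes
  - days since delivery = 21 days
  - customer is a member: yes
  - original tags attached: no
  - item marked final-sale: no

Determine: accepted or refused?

Atomic conditions:
  damaged in transit: no → false
  item price ≥ 1527.38 USD: 2163.21 ≥ 1527.38 is true
  original tags attached: no → false
  days since delivery ≥ 164 days: 21 ≥ 164 is false
  item shows signs of use: no → false
  NOT item shows signs of use: no → true
  NOT packaging opened: yes → false
  customer is a member: yes → true
  NOT item marked final-sale: no → true
  item category = electronics: jewelry == electronics is false
  return reason ∈ {other, unwanted, wrong-item}: wrong-item is in the set → true
  restocking fee paid: no → false
  receipt or order number provided: yes → true
  item price ≤ 1554.96 USD: 2163.21 ≤ 1554.96 is false
  return reason ∈ {late, other, unwanted}: wrong-item is not in the set → false
Combine:
[1.1.1.1.1.1] false OR true = true
[1.1.1.1.1] NOT true = false
[1.1.1.1.2] false OR false = false
[1.1.1.1.3] false AND false AND true = false
[1.1.1.1] false AND false AND false = false
[1.1.1] NOT false = true
[1.1.2.1.1] false AND true = false
[1.1.2.1.2] false AND true = false
[1.1.2.1.3] false AND true AND false = false
[1.1.2.1] false OR false OR false = false
[1.1.2] NOT false = true
[1.1] true → true = true
[1] NOT true = false
[2] exactly-one(true, false, false) = true
[root] false AND true = false
Overall: false → refused

Refused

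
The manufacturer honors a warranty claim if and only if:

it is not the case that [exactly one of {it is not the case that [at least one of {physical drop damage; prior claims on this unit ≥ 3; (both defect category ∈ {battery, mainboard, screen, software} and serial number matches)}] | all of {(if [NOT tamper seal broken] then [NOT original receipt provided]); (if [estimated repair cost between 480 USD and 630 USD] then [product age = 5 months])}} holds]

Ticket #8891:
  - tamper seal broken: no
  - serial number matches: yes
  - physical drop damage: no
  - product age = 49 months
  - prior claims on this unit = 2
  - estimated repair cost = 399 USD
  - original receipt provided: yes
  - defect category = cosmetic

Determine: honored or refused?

Refused

Atomic conditions:
  physical drop damage: no → false
  prior claims on this unit ≥ 3: 2 ≥ 3 is false
  defect category ∈ {battery, mainboard, screen, software}: cosmetic is not in the set → false
  serial number matches: yes → true
  NOT tamper seal broken: no → true
  NOT original receipt provided: yes → false
  estimated repair cost between 480 USD and 630 USD: 399 in [480, 630] is false
  product age = 5 months: 49 == 5 is false
Combine:
[1.1.1.3] false AND true = false
[1.1.1] false OR false OR false = false
[1.1] NOT false = true
[1.2.1] true → false = false
[1.2.2] false → false (antecedent false ⇒ implication holds) = true
[1.2] false AND true = false
[1] exactly-one(true, false) = true
[root] NOT true = false
Overall: false → refused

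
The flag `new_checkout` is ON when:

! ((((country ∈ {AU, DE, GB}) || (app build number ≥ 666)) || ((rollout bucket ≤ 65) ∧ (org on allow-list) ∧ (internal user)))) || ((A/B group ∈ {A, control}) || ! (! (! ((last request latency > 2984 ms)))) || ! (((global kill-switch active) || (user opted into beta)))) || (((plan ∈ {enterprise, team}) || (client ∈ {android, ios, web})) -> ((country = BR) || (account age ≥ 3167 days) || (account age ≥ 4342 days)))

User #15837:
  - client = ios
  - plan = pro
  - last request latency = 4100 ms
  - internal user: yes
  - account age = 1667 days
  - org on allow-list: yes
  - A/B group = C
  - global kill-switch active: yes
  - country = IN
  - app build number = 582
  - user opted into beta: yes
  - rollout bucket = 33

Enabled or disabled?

Atomic conditions:
  country ∈ {AU, DE, GB}: IN is not in the set → false
  app build number ≥ 666: 582 ≥ 666 is false
  rollout bucket ≤ 65: 33 ≤ 65 is true
  org on allow-list: yes → true
  internal user: yes → true
  A/B group ∈ {A, control}: C is not in the set → false
  last request latency > 2984 ms: 4100 > 2984 is true
  global kill-switch active: yes → true
  user opted into beta: yes → true
  plan ∈ {enterprise, team}: pro is not in the set → false
  client ∈ {android, ios, web}: ios is in the set → true
  country = BR: IN == BR is false
  account age ≥ 3167 days: 1667 ≥ 3167 is false
  account age ≥ 4342 days: 1667 ≥ 4342 is false
Combine:
[1.1.1] false OR false = false
[1.1.2] true AND true AND true = true
[1.1] false OR true = true
[1] NOT true = false
[2.2.1.1] NOT true = false
[2.2.1] NOT false = true
[2.2] NOT true = false
[2.3.1] true OR true = true
[2.3] NOT true = false
[2] false OR false OR false = false
[3.1] false OR true = true
[3.2] false OR false OR false = false
[3] true → false = false
[root] false OR false OR false = false
Overall: false → disabled

Disabled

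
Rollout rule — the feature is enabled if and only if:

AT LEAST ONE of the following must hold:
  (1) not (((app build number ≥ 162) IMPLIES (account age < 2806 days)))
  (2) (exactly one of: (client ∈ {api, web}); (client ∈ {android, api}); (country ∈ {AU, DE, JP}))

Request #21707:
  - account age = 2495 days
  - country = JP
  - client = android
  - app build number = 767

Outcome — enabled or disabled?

Disabled

Atomic conditions:
  app build number ≥ 162: 767 ≥ 162 is true
  account age < 2806 days: 2495 < 2806 is true
  client ∈ {api, web}: android is not in the set → false
  client ∈ {android, api}: android is in the set → true
  country ∈ {AU, DE, JP}: JP is in the set → true
Combine:
[1.1] true → true = true
[1] NOT true = false
[2] exactly-one(false, true, true) = false
[root] false OR false = false
Overall: false → disabled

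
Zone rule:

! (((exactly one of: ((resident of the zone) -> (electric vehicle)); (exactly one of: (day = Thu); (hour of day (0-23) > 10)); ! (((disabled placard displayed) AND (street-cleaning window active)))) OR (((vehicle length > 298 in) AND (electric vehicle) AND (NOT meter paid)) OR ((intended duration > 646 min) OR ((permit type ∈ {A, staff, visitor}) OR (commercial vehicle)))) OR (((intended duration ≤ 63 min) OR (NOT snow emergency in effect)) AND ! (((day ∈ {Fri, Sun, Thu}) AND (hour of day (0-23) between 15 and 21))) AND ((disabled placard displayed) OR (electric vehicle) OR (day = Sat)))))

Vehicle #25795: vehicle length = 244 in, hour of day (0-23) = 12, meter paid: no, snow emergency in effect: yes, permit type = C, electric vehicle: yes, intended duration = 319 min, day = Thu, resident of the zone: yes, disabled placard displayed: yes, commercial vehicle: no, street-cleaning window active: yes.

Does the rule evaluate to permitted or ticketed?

Ticketed

Atomic conditions:
  resident of the zone: yes → true
  electric vehicle: yes → true
  day = Thu: Thu == Thu is true
  hour of day (0-23) > 10: 12 > 10 is true
  disabled placard displayed: yes → true
  street-cleaning window active: yes → true
  vehicle length > 298 in: 244 > 298 is false
  NOT meter paid: no → true
  intended duration > 646 min: 319 > 646 is false
  permit type ∈ {A, staff, visitor}: C is not in the set → false
  commercial vehicle: no → false
  intended duration ≤ 63 min: 319 ≤ 63 is false
  NOT snow emergency in effect: yes → false
  day ∈ {Fri, Sun, Thu}: Thu is in the set → true
  hour of day (0-23) between 15 and 21: 12 in [15, 21] is false
  day = Sat: Thu == Sat is false
Combine:
[1.1.1] true → true = true
[1.1.2] exactly-one(true, true) = false
[1.1.3.1] true AND true = true
[1.1.3] NOT true = false
[1.1] exactly-one(true, false, false) = true
[1.2.1] false AND true AND true = false
[1.2.2.2] false OR false = false
[1.2.2] false OR false = false
[1.2] false OR false = false
[1.3.1] false OR false = false
[1.3.2.1] true AND false = false
[1.3.2] NOT false = true
[1.3.3] true OR true OR false = true
[1.3] false AND true AND true = false
[1] true OR false OR false = true
[root] NOT true = false
Overall: false → ticketed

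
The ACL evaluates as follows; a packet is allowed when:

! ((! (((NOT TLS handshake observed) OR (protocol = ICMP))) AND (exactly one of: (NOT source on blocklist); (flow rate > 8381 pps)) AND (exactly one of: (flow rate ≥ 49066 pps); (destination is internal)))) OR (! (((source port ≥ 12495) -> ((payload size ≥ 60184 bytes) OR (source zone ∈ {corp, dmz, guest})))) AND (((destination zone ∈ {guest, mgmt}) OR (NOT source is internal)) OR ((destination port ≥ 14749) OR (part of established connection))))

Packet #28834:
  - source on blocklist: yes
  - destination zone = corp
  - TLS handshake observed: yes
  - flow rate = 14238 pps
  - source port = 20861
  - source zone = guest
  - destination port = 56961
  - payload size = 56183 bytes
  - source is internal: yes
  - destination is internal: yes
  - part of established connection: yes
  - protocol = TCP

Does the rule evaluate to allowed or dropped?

Atomic conditions:
  NOT TLS handshake observed: yes → false
  protocol = ICMP: TCP == ICMP is false
  NOT source on blocklist: yes → false
  flow rate > 8381 pps: 14238 > 8381 is true
  flow rate ≥ 49066 pps: 14238 ≥ 49066 is false
  destination is internal: yes → true
  source port ≥ 12495: 20861 ≥ 12495 is true
  payload size ≥ 60184 bytes: 56183 ≥ 60184 is false
  source zone ∈ {corp, dmz, guest}: guest is in the set → true
  destination zone ∈ {guest, mgmt}: corp is not in the set → false
  NOT source is internal: yes → false
  destination port ≥ 14749: 56961 ≥ 14749 is true
  part of established connection: yes → true
Combine:
[1.1.1.1] false OR false = false
[1.1.1] NOT false = true
[1.1.2] exactly-one(false, true) = true
[1.1.3] exactly-one(false, true) = true
[1.1] true AND true AND true = true
[1] NOT true = false
[2.1.1.2] false OR true = true
[2.1.1] true → true = true
[2.1] NOT true = false
[2.2.1] false OR false = false
[2.2.2] true OR true = true
[2.2] false OR true = true
[2] false AND true = false
[root] false OR false = false
Overall: false → dropped

Dropped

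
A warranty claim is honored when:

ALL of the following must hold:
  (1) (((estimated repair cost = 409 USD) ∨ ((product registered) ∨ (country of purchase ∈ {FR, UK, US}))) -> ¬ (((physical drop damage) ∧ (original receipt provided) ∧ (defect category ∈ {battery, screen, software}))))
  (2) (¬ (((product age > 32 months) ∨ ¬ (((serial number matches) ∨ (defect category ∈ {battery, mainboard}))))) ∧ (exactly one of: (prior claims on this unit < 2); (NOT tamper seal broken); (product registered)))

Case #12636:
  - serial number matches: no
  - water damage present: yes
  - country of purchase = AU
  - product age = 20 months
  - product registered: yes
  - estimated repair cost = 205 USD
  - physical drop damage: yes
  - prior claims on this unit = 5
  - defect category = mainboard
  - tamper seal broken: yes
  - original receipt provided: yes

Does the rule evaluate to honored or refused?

Honored

Atomic conditions:
  estimated repair cost = 409 USD: 205 == 409 is false
  product registered: yes → true
  country of purchase ∈ {FR, UK, US}: AU is not in the set → false
  physical drop damage: yes → true
  original receipt provided: yes → true
  defect category ∈ {battery, screen, software}: mainboard is not in the set → false
  product age > 32 months: 20 > 32 is false
  serial number matches: no → false
  defect category ∈ {battery, mainboard}: mainboard is in the set → true
  prior claims on this unit < 2: 5 < 2 is false
  NOT tamper seal broken: yes → false
Combine:
[1.1.2] true OR false = true
[1.1] false OR true = true
[1.2.1] true AND true AND false = false
[1.2] NOT false = true
[1] true → true = true
[2.1.1.2.1] false OR true = true
[2.1.1.2] NOT true = false
[2.1.1] false OR false = false
[2.1] NOT false = true
[2.2] exactly-one(false, false, true) = true
[2] true AND true = true
[root] true AND true = true
Overall: true → honored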